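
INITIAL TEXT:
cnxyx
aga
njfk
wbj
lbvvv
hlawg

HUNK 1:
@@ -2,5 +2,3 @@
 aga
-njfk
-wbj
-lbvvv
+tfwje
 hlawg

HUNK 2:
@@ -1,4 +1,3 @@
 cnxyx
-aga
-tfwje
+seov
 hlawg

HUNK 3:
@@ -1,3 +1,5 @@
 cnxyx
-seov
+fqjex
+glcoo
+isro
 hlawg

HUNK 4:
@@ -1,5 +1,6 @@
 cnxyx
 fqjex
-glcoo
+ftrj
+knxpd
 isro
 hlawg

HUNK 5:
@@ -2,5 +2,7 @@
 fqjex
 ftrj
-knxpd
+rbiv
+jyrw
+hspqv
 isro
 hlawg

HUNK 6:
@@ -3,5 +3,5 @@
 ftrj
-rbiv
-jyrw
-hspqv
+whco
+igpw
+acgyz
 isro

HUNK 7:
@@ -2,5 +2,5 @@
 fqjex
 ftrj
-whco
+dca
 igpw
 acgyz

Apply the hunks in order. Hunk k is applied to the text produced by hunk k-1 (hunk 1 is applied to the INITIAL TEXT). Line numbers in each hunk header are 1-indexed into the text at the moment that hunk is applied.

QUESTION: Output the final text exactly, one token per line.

Answer: cnxyx
fqjex
ftrj
dca
igpw
acgyz
isro
hlawg

Derivation:
Hunk 1: at line 2 remove [njfk,wbj,lbvvv] add [tfwje] -> 4 lines: cnxyx aga tfwje hlawg
Hunk 2: at line 1 remove [aga,tfwje] add [seov] -> 3 lines: cnxyx seov hlawg
Hunk 3: at line 1 remove [seov] add [fqjex,glcoo,isro] -> 5 lines: cnxyx fqjex glcoo isro hlawg
Hunk 4: at line 1 remove [glcoo] add [ftrj,knxpd] -> 6 lines: cnxyx fqjex ftrj knxpd isro hlawg
Hunk 5: at line 2 remove [knxpd] add [rbiv,jyrw,hspqv] -> 8 lines: cnxyx fqjex ftrj rbiv jyrw hspqv isro hlawg
Hunk 6: at line 3 remove [rbiv,jyrw,hspqv] add [whco,igpw,acgyz] -> 8 lines: cnxyx fqjex ftrj whco igpw acgyz isro hlawg
Hunk 7: at line 2 remove [whco] add [dca] -> 8 lines: cnxyx fqjex ftrj dca igpw acgyz isro hlawg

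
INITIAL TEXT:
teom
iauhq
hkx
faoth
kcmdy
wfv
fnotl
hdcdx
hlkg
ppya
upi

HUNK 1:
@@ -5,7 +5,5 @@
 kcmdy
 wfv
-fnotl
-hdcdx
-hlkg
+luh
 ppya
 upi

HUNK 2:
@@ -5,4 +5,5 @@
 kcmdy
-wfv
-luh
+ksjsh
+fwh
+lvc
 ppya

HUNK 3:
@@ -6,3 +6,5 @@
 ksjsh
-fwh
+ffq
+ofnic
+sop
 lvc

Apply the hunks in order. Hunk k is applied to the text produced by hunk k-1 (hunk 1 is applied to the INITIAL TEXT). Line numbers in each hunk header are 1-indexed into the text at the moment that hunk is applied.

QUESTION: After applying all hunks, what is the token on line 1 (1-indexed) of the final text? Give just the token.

Answer: teom

Derivation:
Hunk 1: at line 5 remove [fnotl,hdcdx,hlkg] add [luh] -> 9 lines: teom iauhq hkx faoth kcmdy wfv luh ppya upi
Hunk 2: at line 5 remove [wfv,luh] add [ksjsh,fwh,lvc] -> 10 lines: teom iauhq hkx faoth kcmdy ksjsh fwh lvc ppya upi
Hunk 3: at line 6 remove [fwh] add [ffq,ofnic,sop] -> 12 lines: teom iauhq hkx faoth kcmdy ksjsh ffq ofnic sop lvc ppya upi
Final line 1: teom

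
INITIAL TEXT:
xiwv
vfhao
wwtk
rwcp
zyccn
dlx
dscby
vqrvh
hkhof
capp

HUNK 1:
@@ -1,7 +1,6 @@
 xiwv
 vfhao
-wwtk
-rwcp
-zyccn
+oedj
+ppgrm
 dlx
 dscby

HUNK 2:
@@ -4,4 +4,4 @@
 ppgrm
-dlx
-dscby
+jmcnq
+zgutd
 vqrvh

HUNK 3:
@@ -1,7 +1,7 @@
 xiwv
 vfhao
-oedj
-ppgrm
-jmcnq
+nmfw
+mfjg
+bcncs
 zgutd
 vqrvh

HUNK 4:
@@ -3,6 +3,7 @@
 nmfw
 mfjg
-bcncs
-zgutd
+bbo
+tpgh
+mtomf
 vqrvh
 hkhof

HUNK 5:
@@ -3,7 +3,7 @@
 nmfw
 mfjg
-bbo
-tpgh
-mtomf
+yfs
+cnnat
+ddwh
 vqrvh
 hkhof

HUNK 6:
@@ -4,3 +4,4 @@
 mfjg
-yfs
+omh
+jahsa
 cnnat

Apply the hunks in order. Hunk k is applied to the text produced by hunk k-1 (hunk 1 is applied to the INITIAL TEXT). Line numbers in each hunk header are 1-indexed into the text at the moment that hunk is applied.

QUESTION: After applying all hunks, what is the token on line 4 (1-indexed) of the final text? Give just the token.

Answer: mfjg

Derivation:
Hunk 1: at line 1 remove [wwtk,rwcp,zyccn] add [oedj,ppgrm] -> 9 lines: xiwv vfhao oedj ppgrm dlx dscby vqrvh hkhof capp
Hunk 2: at line 4 remove [dlx,dscby] add [jmcnq,zgutd] -> 9 lines: xiwv vfhao oedj ppgrm jmcnq zgutd vqrvh hkhof capp
Hunk 3: at line 1 remove [oedj,ppgrm,jmcnq] add [nmfw,mfjg,bcncs] -> 9 lines: xiwv vfhao nmfw mfjg bcncs zgutd vqrvh hkhof capp
Hunk 4: at line 3 remove [bcncs,zgutd] add [bbo,tpgh,mtomf] -> 10 lines: xiwv vfhao nmfw mfjg bbo tpgh mtomf vqrvh hkhof capp
Hunk 5: at line 3 remove [bbo,tpgh,mtomf] add [yfs,cnnat,ddwh] -> 10 lines: xiwv vfhao nmfw mfjg yfs cnnat ddwh vqrvh hkhof capp
Hunk 6: at line 4 remove [yfs] add [omh,jahsa] -> 11 lines: xiwv vfhao nmfw mfjg omh jahsa cnnat ddwh vqrvh hkhof capp
Final line 4: mfjg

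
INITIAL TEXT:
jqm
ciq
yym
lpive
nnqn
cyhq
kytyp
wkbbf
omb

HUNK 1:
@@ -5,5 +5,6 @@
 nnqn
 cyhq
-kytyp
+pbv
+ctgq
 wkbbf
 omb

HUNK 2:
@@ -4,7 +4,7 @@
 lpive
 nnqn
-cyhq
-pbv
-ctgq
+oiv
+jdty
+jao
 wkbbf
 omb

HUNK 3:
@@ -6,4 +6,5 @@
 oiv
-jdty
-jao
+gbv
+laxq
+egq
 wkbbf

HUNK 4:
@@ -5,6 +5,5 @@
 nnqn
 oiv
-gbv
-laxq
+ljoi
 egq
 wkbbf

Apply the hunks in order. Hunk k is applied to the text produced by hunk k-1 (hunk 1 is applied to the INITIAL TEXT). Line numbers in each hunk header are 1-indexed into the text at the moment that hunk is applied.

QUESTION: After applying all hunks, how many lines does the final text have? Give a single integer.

Hunk 1: at line 5 remove [kytyp] add [pbv,ctgq] -> 10 lines: jqm ciq yym lpive nnqn cyhq pbv ctgq wkbbf omb
Hunk 2: at line 4 remove [cyhq,pbv,ctgq] add [oiv,jdty,jao] -> 10 lines: jqm ciq yym lpive nnqn oiv jdty jao wkbbf omb
Hunk 3: at line 6 remove [jdty,jao] add [gbv,laxq,egq] -> 11 lines: jqm ciq yym lpive nnqn oiv gbv laxq egq wkbbf omb
Hunk 4: at line 5 remove [gbv,laxq] add [ljoi] -> 10 lines: jqm ciq yym lpive nnqn oiv ljoi egq wkbbf omb
Final line count: 10

Answer: 10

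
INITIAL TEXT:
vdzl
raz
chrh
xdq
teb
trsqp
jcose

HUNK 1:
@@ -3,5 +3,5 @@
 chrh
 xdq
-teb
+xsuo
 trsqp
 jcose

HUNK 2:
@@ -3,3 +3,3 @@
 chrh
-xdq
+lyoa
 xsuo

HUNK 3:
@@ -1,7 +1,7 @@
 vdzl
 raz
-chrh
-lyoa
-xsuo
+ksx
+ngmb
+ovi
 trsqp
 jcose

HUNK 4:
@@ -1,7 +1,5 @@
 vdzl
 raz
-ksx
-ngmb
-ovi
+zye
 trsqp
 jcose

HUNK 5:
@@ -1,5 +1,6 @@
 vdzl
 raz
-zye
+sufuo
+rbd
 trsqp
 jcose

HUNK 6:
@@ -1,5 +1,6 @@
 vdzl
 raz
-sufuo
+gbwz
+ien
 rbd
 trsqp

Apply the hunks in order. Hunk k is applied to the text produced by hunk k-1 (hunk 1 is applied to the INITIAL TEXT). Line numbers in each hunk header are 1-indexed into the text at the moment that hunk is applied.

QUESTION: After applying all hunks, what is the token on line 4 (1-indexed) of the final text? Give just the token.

Hunk 1: at line 3 remove [teb] add [xsuo] -> 7 lines: vdzl raz chrh xdq xsuo trsqp jcose
Hunk 2: at line 3 remove [xdq] add [lyoa] -> 7 lines: vdzl raz chrh lyoa xsuo trsqp jcose
Hunk 3: at line 1 remove [chrh,lyoa,xsuo] add [ksx,ngmb,ovi] -> 7 lines: vdzl raz ksx ngmb ovi trsqp jcose
Hunk 4: at line 1 remove [ksx,ngmb,ovi] add [zye] -> 5 lines: vdzl raz zye trsqp jcose
Hunk 5: at line 1 remove [zye] add [sufuo,rbd] -> 6 lines: vdzl raz sufuo rbd trsqp jcose
Hunk 6: at line 1 remove [sufuo] add [gbwz,ien] -> 7 lines: vdzl raz gbwz ien rbd trsqp jcose
Final line 4: ien

Answer: ien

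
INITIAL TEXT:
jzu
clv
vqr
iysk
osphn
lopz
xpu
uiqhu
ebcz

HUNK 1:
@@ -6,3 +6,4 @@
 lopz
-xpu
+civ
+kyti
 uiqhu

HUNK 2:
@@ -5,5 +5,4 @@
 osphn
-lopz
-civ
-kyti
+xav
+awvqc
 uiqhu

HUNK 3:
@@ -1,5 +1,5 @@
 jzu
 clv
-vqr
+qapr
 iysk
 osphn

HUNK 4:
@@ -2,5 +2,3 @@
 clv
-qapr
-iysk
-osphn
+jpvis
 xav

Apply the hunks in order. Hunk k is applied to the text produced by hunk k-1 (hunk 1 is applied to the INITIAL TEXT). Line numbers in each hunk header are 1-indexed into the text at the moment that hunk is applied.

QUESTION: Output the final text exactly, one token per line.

Hunk 1: at line 6 remove [xpu] add [civ,kyti] -> 10 lines: jzu clv vqr iysk osphn lopz civ kyti uiqhu ebcz
Hunk 2: at line 5 remove [lopz,civ,kyti] add [xav,awvqc] -> 9 lines: jzu clv vqr iysk osphn xav awvqc uiqhu ebcz
Hunk 3: at line 1 remove [vqr] add [qapr] -> 9 lines: jzu clv qapr iysk osphn xav awvqc uiqhu ebcz
Hunk 4: at line 2 remove [qapr,iysk,osphn] add [jpvis] -> 7 lines: jzu clv jpvis xav awvqc uiqhu ebcz

Answer: jzu
clv
jpvis
xav
awvqc
uiqhu
ebcz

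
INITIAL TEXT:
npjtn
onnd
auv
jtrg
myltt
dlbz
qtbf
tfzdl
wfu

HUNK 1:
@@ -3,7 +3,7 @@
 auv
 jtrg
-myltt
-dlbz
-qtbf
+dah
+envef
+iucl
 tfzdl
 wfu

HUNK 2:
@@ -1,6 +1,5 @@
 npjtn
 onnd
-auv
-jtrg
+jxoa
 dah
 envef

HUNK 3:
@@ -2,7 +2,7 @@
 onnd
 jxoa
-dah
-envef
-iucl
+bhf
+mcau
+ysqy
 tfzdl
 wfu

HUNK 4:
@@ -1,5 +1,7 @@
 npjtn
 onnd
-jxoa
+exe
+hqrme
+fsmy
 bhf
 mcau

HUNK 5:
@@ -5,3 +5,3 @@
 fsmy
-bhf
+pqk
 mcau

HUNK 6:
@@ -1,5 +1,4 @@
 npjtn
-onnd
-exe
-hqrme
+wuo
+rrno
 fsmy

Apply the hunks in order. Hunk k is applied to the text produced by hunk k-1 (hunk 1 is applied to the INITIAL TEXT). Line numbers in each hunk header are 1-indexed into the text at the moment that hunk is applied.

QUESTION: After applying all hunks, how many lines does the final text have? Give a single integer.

Answer: 9

Derivation:
Hunk 1: at line 3 remove [myltt,dlbz,qtbf] add [dah,envef,iucl] -> 9 lines: npjtn onnd auv jtrg dah envef iucl tfzdl wfu
Hunk 2: at line 1 remove [auv,jtrg] add [jxoa] -> 8 lines: npjtn onnd jxoa dah envef iucl tfzdl wfu
Hunk 3: at line 2 remove [dah,envef,iucl] add [bhf,mcau,ysqy] -> 8 lines: npjtn onnd jxoa bhf mcau ysqy tfzdl wfu
Hunk 4: at line 1 remove [jxoa] add [exe,hqrme,fsmy] -> 10 lines: npjtn onnd exe hqrme fsmy bhf mcau ysqy tfzdl wfu
Hunk 5: at line 5 remove [bhf] add [pqk] -> 10 lines: npjtn onnd exe hqrme fsmy pqk mcau ysqy tfzdl wfu
Hunk 6: at line 1 remove [onnd,exe,hqrme] add [wuo,rrno] -> 9 lines: npjtn wuo rrno fsmy pqk mcau ysqy tfzdl wfu
Final line count: 9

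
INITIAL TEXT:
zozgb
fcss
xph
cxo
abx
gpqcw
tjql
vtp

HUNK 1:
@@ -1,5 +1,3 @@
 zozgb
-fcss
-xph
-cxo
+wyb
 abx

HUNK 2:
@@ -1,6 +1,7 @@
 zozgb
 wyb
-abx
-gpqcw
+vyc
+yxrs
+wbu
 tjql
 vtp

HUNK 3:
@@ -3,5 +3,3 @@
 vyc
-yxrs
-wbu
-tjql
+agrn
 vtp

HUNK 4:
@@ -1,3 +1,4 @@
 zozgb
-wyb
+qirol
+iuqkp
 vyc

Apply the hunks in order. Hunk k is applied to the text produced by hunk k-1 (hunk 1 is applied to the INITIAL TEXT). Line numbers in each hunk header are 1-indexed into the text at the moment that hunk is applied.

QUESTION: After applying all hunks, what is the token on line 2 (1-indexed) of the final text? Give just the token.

Answer: qirol

Derivation:
Hunk 1: at line 1 remove [fcss,xph,cxo] add [wyb] -> 6 lines: zozgb wyb abx gpqcw tjql vtp
Hunk 2: at line 1 remove [abx,gpqcw] add [vyc,yxrs,wbu] -> 7 lines: zozgb wyb vyc yxrs wbu tjql vtp
Hunk 3: at line 3 remove [yxrs,wbu,tjql] add [agrn] -> 5 lines: zozgb wyb vyc agrn vtp
Hunk 4: at line 1 remove [wyb] add [qirol,iuqkp] -> 6 lines: zozgb qirol iuqkp vyc agrn vtp
Final line 2: qirol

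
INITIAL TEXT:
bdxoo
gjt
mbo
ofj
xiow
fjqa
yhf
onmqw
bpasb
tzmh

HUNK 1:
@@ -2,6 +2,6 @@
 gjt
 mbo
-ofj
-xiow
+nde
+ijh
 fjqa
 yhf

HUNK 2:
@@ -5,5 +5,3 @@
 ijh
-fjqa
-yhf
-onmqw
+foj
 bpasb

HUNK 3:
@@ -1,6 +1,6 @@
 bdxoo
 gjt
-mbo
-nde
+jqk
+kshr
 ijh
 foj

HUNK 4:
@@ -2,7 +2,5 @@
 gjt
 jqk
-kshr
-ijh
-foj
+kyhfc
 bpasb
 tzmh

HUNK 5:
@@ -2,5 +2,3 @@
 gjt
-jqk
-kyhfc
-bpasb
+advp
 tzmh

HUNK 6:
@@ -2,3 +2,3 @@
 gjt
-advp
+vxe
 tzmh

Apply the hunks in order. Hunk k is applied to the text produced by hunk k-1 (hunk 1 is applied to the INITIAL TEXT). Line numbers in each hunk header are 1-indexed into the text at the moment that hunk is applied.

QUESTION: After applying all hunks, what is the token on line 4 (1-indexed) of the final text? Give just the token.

Answer: tzmh

Derivation:
Hunk 1: at line 2 remove [ofj,xiow] add [nde,ijh] -> 10 lines: bdxoo gjt mbo nde ijh fjqa yhf onmqw bpasb tzmh
Hunk 2: at line 5 remove [fjqa,yhf,onmqw] add [foj] -> 8 lines: bdxoo gjt mbo nde ijh foj bpasb tzmh
Hunk 3: at line 1 remove [mbo,nde] add [jqk,kshr] -> 8 lines: bdxoo gjt jqk kshr ijh foj bpasb tzmh
Hunk 4: at line 2 remove [kshr,ijh,foj] add [kyhfc] -> 6 lines: bdxoo gjt jqk kyhfc bpasb tzmh
Hunk 5: at line 2 remove [jqk,kyhfc,bpasb] add [advp] -> 4 lines: bdxoo gjt advp tzmh
Hunk 6: at line 2 remove [advp] add [vxe] -> 4 lines: bdxoo gjt vxe tzmh
Final line 4: tzmh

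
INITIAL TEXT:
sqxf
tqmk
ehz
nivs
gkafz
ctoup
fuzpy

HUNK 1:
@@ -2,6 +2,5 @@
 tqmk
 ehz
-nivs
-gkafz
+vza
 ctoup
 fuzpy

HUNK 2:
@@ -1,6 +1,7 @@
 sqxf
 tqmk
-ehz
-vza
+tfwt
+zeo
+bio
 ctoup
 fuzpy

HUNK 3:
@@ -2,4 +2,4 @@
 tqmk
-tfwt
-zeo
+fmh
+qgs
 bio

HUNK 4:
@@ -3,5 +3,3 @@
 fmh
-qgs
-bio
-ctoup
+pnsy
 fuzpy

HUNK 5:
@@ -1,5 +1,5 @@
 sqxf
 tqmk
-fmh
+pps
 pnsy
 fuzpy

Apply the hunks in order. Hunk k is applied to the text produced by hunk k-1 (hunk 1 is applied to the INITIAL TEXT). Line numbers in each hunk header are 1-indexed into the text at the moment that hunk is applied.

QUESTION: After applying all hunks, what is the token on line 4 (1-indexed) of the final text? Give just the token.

Answer: pnsy

Derivation:
Hunk 1: at line 2 remove [nivs,gkafz] add [vza] -> 6 lines: sqxf tqmk ehz vza ctoup fuzpy
Hunk 2: at line 1 remove [ehz,vza] add [tfwt,zeo,bio] -> 7 lines: sqxf tqmk tfwt zeo bio ctoup fuzpy
Hunk 3: at line 2 remove [tfwt,zeo] add [fmh,qgs] -> 7 lines: sqxf tqmk fmh qgs bio ctoup fuzpy
Hunk 4: at line 3 remove [qgs,bio,ctoup] add [pnsy] -> 5 lines: sqxf tqmk fmh pnsy fuzpy
Hunk 5: at line 1 remove [fmh] add [pps] -> 5 lines: sqxf tqmk pps pnsy fuzpy
Final line 4: pnsy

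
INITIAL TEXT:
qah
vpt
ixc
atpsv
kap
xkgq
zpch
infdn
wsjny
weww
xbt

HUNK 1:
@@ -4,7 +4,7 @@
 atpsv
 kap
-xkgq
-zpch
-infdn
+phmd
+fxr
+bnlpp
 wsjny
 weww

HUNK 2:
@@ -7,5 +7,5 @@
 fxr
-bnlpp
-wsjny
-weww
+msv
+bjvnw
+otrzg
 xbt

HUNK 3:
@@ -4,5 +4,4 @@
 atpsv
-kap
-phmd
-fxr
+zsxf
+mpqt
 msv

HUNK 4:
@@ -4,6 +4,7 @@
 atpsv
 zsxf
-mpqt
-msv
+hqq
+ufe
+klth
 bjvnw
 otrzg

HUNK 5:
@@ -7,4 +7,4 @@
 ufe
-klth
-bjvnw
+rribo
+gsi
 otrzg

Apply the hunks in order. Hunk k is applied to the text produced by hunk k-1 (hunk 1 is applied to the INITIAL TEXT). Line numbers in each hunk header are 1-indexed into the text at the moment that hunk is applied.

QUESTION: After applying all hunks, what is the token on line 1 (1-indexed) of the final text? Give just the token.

Hunk 1: at line 4 remove [xkgq,zpch,infdn] add [phmd,fxr,bnlpp] -> 11 lines: qah vpt ixc atpsv kap phmd fxr bnlpp wsjny weww xbt
Hunk 2: at line 7 remove [bnlpp,wsjny,weww] add [msv,bjvnw,otrzg] -> 11 lines: qah vpt ixc atpsv kap phmd fxr msv bjvnw otrzg xbt
Hunk 3: at line 4 remove [kap,phmd,fxr] add [zsxf,mpqt] -> 10 lines: qah vpt ixc atpsv zsxf mpqt msv bjvnw otrzg xbt
Hunk 4: at line 4 remove [mpqt,msv] add [hqq,ufe,klth] -> 11 lines: qah vpt ixc atpsv zsxf hqq ufe klth bjvnw otrzg xbt
Hunk 5: at line 7 remove [klth,bjvnw] add [rribo,gsi] -> 11 lines: qah vpt ixc atpsv zsxf hqq ufe rribo gsi otrzg xbt
Final line 1: qah

Answer: qah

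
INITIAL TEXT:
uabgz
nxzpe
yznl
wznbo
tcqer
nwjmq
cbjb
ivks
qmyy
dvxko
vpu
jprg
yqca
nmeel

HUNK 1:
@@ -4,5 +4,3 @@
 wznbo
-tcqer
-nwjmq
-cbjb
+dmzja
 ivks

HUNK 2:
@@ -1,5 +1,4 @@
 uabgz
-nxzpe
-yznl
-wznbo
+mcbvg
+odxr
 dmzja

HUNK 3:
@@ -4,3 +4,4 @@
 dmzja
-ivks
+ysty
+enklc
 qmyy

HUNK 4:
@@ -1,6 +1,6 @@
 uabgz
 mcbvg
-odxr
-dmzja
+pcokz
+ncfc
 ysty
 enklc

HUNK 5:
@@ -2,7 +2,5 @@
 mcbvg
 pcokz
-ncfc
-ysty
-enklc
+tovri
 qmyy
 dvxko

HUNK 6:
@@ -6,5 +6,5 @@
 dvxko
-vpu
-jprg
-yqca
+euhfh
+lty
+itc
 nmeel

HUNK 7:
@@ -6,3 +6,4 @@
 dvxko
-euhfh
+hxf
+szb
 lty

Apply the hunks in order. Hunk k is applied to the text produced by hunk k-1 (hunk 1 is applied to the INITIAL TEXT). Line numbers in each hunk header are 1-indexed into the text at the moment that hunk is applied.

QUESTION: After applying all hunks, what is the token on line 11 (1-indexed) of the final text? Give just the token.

Answer: nmeel

Derivation:
Hunk 1: at line 4 remove [tcqer,nwjmq,cbjb] add [dmzja] -> 12 lines: uabgz nxzpe yznl wznbo dmzja ivks qmyy dvxko vpu jprg yqca nmeel
Hunk 2: at line 1 remove [nxzpe,yznl,wznbo] add [mcbvg,odxr] -> 11 lines: uabgz mcbvg odxr dmzja ivks qmyy dvxko vpu jprg yqca nmeel
Hunk 3: at line 4 remove [ivks] add [ysty,enklc] -> 12 lines: uabgz mcbvg odxr dmzja ysty enklc qmyy dvxko vpu jprg yqca nmeel
Hunk 4: at line 1 remove [odxr,dmzja] add [pcokz,ncfc] -> 12 lines: uabgz mcbvg pcokz ncfc ysty enklc qmyy dvxko vpu jprg yqca nmeel
Hunk 5: at line 2 remove [ncfc,ysty,enklc] add [tovri] -> 10 lines: uabgz mcbvg pcokz tovri qmyy dvxko vpu jprg yqca nmeel
Hunk 6: at line 6 remove [vpu,jprg,yqca] add [euhfh,lty,itc] -> 10 lines: uabgz mcbvg pcokz tovri qmyy dvxko euhfh lty itc nmeel
Hunk 7: at line 6 remove [euhfh] add [hxf,szb] -> 11 lines: uabgz mcbvg pcokz tovri qmyy dvxko hxf szb lty itc nmeel
Final line 11: nmeel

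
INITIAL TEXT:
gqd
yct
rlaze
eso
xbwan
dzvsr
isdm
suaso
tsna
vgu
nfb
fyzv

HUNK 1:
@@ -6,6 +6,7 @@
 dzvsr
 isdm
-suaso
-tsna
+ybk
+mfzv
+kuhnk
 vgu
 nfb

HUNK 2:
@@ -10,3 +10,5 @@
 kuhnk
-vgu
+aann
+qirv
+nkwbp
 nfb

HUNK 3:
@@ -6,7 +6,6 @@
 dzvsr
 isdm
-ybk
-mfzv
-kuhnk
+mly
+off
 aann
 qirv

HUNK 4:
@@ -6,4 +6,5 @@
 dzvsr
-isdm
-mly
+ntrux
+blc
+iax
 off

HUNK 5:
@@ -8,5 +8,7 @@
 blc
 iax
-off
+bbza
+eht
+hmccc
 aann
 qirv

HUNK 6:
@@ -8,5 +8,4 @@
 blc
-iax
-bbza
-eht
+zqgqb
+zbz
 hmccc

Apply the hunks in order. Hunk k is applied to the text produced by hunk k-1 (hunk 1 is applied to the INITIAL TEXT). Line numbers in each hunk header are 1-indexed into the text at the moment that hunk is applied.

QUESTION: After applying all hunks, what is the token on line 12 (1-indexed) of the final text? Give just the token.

Answer: aann

Derivation:
Hunk 1: at line 6 remove [suaso,tsna] add [ybk,mfzv,kuhnk] -> 13 lines: gqd yct rlaze eso xbwan dzvsr isdm ybk mfzv kuhnk vgu nfb fyzv
Hunk 2: at line 10 remove [vgu] add [aann,qirv,nkwbp] -> 15 lines: gqd yct rlaze eso xbwan dzvsr isdm ybk mfzv kuhnk aann qirv nkwbp nfb fyzv
Hunk 3: at line 6 remove [ybk,mfzv,kuhnk] add [mly,off] -> 14 lines: gqd yct rlaze eso xbwan dzvsr isdm mly off aann qirv nkwbp nfb fyzv
Hunk 4: at line 6 remove [isdm,mly] add [ntrux,blc,iax] -> 15 lines: gqd yct rlaze eso xbwan dzvsr ntrux blc iax off aann qirv nkwbp nfb fyzv
Hunk 5: at line 8 remove [off] add [bbza,eht,hmccc] -> 17 lines: gqd yct rlaze eso xbwan dzvsr ntrux blc iax bbza eht hmccc aann qirv nkwbp nfb fyzv
Hunk 6: at line 8 remove [iax,bbza,eht] add [zqgqb,zbz] -> 16 lines: gqd yct rlaze eso xbwan dzvsr ntrux blc zqgqb zbz hmccc aann qirv nkwbp nfb fyzv
Final line 12: aann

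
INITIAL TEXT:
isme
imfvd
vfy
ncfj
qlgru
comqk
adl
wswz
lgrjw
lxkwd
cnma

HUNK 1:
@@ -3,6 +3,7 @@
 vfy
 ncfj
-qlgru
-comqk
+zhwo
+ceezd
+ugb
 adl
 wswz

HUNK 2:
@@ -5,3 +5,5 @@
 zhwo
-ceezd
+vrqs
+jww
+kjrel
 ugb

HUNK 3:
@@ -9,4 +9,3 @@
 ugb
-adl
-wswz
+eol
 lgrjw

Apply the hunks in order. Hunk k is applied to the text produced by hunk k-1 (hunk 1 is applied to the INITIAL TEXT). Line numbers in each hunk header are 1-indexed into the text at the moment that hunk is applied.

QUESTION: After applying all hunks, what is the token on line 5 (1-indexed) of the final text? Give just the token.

Answer: zhwo

Derivation:
Hunk 1: at line 3 remove [qlgru,comqk] add [zhwo,ceezd,ugb] -> 12 lines: isme imfvd vfy ncfj zhwo ceezd ugb adl wswz lgrjw lxkwd cnma
Hunk 2: at line 5 remove [ceezd] add [vrqs,jww,kjrel] -> 14 lines: isme imfvd vfy ncfj zhwo vrqs jww kjrel ugb adl wswz lgrjw lxkwd cnma
Hunk 3: at line 9 remove [adl,wswz] add [eol] -> 13 lines: isme imfvd vfy ncfj zhwo vrqs jww kjrel ugb eol lgrjw lxkwd cnma
Final line 5: zhwo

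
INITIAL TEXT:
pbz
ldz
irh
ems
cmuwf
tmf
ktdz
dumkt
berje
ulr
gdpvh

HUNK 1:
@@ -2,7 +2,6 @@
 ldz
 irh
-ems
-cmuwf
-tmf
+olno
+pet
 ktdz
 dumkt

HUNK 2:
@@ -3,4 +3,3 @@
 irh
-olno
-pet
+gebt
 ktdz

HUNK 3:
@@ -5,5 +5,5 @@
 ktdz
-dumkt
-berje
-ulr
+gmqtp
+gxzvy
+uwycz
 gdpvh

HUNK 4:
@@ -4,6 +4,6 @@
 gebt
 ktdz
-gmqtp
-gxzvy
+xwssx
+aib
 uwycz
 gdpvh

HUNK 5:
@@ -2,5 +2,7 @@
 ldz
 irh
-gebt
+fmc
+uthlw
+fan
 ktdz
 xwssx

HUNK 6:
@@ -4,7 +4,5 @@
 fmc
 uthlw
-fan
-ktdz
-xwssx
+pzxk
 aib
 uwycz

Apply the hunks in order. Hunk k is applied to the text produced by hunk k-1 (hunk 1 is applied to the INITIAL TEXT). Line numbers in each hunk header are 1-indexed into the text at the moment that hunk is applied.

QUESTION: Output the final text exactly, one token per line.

Hunk 1: at line 2 remove [ems,cmuwf,tmf] add [olno,pet] -> 10 lines: pbz ldz irh olno pet ktdz dumkt berje ulr gdpvh
Hunk 2: at line 3 remove [olno,pet] add [gebt] -> 9 lines: pbz ldz irh gebt ktdz dumkt berje ulr gdpvh
Hunk 3: at line 5 remove [dumkt,berje,ulr] add [gmqtp,gxzvy,uwycz] -> 9 lines: pbz ldz irh gebt ktdz gmqtp gxzvy uwycz gdpvh
Hunk 4: at line 4 remove [gmqtp,gxzvy] add [xwssx,aib] -> 9 lines: pbz ldz irh gebt ktdz xwssx aib uwycz gdpvh
Hunk 5: at line 2 remove [gebt] add [fmc,uthlw,fan] -> 11 lines: pbz ldz irh fmc uthlw fan ktdz xwssx aib uwycz gdpvh
Hunk 6: at line 4 remove [fan,ktdz,xwssx] add [pzxk] -> 9 lines: pbz ldz irh fmc uthlw pzxk aib uwycz gdpvh

Answer: pbz
ldz
irh
fmc
uthlw
pzxk
aib
uwycz
gdpvh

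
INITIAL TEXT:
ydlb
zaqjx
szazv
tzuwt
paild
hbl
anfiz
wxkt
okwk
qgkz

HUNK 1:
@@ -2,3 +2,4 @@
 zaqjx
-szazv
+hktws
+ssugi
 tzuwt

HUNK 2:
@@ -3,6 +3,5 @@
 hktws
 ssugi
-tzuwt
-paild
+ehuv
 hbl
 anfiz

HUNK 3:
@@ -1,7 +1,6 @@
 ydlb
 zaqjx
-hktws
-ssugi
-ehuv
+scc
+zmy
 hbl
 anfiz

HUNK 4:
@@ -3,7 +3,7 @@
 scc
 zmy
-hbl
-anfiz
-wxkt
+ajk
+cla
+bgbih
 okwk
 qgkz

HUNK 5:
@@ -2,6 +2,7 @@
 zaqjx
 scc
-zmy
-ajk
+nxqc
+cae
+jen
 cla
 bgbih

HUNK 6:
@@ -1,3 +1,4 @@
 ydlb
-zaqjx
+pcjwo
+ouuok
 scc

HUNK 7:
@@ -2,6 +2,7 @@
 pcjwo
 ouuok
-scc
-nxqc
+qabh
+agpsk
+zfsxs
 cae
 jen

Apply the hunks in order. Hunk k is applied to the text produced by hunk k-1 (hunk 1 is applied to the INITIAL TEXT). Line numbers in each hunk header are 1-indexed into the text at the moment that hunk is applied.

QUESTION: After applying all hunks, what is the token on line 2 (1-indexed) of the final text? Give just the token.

Hunk 1: at line 2 remove [szazv] add [hktws,ssugi] -> 11 lines: ydlb zaqjx hktws ssugi tzuwt paild hbl anfiz wxkt okwk qgkz
Hunk 2: at line 3 remove [tzuwt,paild] add [ehuv] -> 10 lines: ydlb zaqjx hktws ssugi ehuv hbl anfiz wxkt okwk qgkz
Hunk 3: at line 1 remove [hktws,ssugi,ehuv] add [scc,zmy] -> 9 lines: ydlb zaqjx scc zmy hbl anfiz wxkt okwk qgkz
Hunk 4: at line 3 remove [hbl,anfiz,wxkt] add [ajk,cla,bgbih] -> 9 lines: ydlb zaqjx scc zmy ajk cla bgbih okwk qgkz
Hunk 5: at line 2 remove [zmy,ajk] add [nxqc,cae,jen] -> 10 lines: ydlb zaqjx scc nxqc cae jen cla bgbih okwk qgkz
Hunk 6: at line 1 remove [zaqjx] add [pcjwo,ouuok] -> 11 lines: ydlb pcjwo ouuok scc nxqc cae jen cla bgbih okwk qgkz
Hunk 7: at line 2 remove [scc,nxqc] add [qabh,agpsk,zfsxs] -> 12 lines: ydlb pcjwo ouuok qabh agpsk zfsxs cae jen cla bgbih okwk qgkz
Final line 2: pcjwo

Answer: pcjwo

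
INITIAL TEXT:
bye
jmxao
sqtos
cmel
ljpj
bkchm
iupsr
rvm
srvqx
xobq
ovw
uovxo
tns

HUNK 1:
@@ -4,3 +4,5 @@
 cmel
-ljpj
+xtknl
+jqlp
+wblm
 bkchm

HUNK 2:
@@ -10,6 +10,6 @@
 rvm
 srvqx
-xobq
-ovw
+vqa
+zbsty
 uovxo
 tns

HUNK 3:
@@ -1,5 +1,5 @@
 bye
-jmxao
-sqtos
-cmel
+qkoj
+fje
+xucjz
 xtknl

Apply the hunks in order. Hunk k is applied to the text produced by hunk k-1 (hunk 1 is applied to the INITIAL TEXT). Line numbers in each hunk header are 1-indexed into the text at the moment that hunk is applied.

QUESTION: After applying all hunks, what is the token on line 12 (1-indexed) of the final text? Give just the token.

Hunk 1: at line 4 remove [ljpj] add [xtknl,jqlp,wblm] -> 15 lines: bye jmxao sqtos cmel xtknl jqlp wblm bkchm iupsr rvm srvqx xobq ovw uovxo tns
Hunk 2: at line 10 remove [xobq,ovw] add [vqa,zbsty] -> 15 lines: bye jmxao sqtos cmel xtknl jqlp wblm bkchm iupsr rvm srvqx vqa zbsty uovxo tns
Hunk 3: at line 1 remove [jmxao,sqtos,cmel] add [qkoj,fje,xucjz] -> 15 lines: bye qkoj fje xucjz xtknl jqlp wblm bkchm iupsr rvm srvqx vqa zbsty uovxo tns
Final line 12: vqa

Answer: vqa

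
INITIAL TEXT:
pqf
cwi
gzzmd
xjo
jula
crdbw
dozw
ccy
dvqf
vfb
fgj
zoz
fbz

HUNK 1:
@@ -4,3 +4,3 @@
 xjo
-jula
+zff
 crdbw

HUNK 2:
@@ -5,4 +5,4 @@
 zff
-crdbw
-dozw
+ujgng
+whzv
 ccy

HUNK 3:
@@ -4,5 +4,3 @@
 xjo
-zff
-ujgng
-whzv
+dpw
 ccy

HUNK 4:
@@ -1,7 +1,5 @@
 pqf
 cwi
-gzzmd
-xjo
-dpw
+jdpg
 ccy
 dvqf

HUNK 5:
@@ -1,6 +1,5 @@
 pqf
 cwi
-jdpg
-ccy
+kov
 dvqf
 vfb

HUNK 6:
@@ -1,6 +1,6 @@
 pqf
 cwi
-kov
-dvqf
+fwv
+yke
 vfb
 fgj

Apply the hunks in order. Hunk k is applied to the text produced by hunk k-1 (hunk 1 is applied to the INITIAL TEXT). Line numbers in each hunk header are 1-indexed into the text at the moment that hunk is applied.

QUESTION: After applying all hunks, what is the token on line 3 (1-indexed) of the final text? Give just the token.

Hunk 1: at line 4 remove [jula] add [zff] -> 13 lines: pqf cwi gzzmd xjo zff crdbw dozw ccy dvqf vfb fgj zoz fbz
Hunk 2: at line 5 remove [crdbw,dozw] add [ujgng,whzv] -> 13 lines: pqf cwi gzzmd xjo zff ujgng whzv ccy dvqf vfb fgj zoz fbz
Hunk 3: at line 4 remove [zff,ujgng,whzv] add [dpw] -> 11 lines: pqf cwi gzzmd xjo dpw ccy dvqf vfb fgj zoz fbz
Hunk 4: at line 1 remove [gzzmd,xjo,dpw] add [jdpg] -> 9 lines: pqf cwi jdpg ccy dvqf vfb fgj zoz fbz
Hunk 5: at line 1 remove [jdpg,ccy] add [kov] -> 8 lines: pqf cwi kov dvqf vfb fgj zoz fbz
Hunk 6: at line 1 remove [kov,dvqf] add [fwv,yke] -> 8 lines: pqf cwi fwv yke vfb fgj zoz fbz
Final line 3: fwv

Answer: fwv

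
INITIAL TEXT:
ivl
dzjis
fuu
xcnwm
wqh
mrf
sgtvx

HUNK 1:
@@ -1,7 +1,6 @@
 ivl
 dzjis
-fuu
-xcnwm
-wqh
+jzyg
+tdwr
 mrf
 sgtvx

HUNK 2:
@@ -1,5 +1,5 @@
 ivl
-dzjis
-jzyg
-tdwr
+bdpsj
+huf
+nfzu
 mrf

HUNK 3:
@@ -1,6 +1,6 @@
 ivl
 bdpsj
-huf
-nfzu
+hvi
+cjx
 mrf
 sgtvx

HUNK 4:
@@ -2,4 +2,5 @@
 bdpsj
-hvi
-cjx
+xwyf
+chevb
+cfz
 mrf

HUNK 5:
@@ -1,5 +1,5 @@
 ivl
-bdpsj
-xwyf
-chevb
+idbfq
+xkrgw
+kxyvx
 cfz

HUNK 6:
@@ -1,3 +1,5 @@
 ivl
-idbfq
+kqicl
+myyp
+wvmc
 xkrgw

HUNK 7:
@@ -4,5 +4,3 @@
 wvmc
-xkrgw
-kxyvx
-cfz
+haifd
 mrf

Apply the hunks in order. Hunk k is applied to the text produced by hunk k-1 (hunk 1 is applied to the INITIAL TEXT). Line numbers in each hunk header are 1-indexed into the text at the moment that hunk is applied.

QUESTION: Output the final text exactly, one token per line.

Hunk 1: at line 1 remove [fuu,xcnwm,wqh] add [jzyg,tdwr] -> 6 lines: ivl dzjis jzyg tdwr mrf sgtvx
Hunk 2: at line 1 remove [dzjis,jzyg,tdwr] add [bdpsj,huf,nfzu] -> 6 lines: ivl bdpsj huf nfzu mrf sgtvx
Hunk 3: at line 1 remove [huf,nfzu] add [hvi,cjx] -> 6 lines: ivl bdpsj hvi cjx mrf sgtvx
Hunk 4: at line 2 remove [hvi,cjx] add [xwyf,chevb,cfz] -> 7 lines: ivl bdpsj xwyf chevb cfz mrf sgtvx
Hunk 5: at line 1 remove [bdpsj,xwyf,chevb] add [idbfq,xkrgw,kxyvx] -> 7 lines: ivl idbfq xkrgw kxyvx cfz mrf sgtvx
Hunk 6: at line 1 remove [idbfq] add [kqicl,myyp,wvmc] -> 9 lines: ivl kqicl myyp wvmc xkrgw kxyvx cfz mrf sgtvx
Hunk 7: at line 4 remove [xkrgw,kxyvx,cfz] add [haifd] -> 7 lines: ivl kqicl myyp wvmc haifd mrf sgtvx

Answer: ivl
kqicl
myyp
wvmc
haifd
mrf
sgtvx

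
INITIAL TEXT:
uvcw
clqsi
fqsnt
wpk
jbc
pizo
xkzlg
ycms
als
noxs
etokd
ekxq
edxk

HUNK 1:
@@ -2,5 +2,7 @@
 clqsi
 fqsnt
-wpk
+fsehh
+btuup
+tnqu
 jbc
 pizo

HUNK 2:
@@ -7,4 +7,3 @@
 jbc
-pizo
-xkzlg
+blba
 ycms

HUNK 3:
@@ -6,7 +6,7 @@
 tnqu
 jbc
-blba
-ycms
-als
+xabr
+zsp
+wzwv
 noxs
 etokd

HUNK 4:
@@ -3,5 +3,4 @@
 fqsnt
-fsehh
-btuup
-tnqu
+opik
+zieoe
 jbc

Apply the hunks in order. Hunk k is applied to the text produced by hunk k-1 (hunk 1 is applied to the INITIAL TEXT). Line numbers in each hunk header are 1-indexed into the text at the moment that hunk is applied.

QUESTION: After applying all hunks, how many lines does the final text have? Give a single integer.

Answer: 13

Derivation:
Hunk 1: at line 2 remove [wpk] add [fsehh,btuup,tnqu] -> 15 lines: uvcw clqsi fqsnt fsehh btuup tnqu jbc pizo xkzlg ycms als noxs etokd ekxq edxk
Hunk 2: at line 7 remove [pizo,xkzlg] add [blba] -> 14 lines: uvcw clqsi fqsnt fsehh btuup tnqu jbc blba ycms als noxs etokd ekxq edxk
Hunk 3: at line 6 remove [blba,ycms,als] add [xabr,zsp,wzwv] -> 14 lines: uvcw clqsi fqsnt fsehh btuup tnqu jbc xabr zsp wzwv noxs etokd ekxq edxk
Hunk 4: at line 3 remove [fsehh,btuup,tnqu] add [opik,zieoe] -> 13 lines: uvcw clqsi fqsnt opik zieoe jbc xabr zsp wzwv noxs etokd ekxq edxk
Final line count: 13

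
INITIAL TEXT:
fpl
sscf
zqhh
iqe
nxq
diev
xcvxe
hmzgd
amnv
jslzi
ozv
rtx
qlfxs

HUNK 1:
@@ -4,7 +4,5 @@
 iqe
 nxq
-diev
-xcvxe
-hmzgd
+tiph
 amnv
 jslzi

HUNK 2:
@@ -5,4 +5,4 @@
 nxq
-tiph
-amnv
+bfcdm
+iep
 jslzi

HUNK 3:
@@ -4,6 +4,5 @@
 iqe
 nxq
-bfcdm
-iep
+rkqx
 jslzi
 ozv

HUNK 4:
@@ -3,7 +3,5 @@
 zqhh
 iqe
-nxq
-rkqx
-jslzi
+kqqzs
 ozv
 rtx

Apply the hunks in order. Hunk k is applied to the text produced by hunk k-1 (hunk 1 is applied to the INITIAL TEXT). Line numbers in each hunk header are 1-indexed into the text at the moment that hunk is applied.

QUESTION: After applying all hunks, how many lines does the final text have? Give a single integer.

Answer: 8

Derivation:
Hunk 1: at line 4 remove [diev,xcvxe,hmzgd] add [tiph] -> 11 lines: fpl sscf zqhh iqe nxq tiph amnv jslzi ozv rtx qlfxs
Hunk 2: at line 5 remove [tiph,amnv] add [bfcdm,iep] -> 11 lines: fpl sscf zqhh iqe nxq bfcdm iep jslzi ozv rtx qlfxs
Hunk 3: at line 4 remove [bfcdm,iep] add [rkqx] -> 10 lines: fpl sscf zqhh iqe nxq rkqx jslzi ozv rtx qlfxs
Hunk 4: at line 3 remove [nxq,rkqx,jslzi] add [kqqzs] -> 8 lines: fpl sscf zqhh iqe kqqzs ozv rtx qlfxs
Final line count: 8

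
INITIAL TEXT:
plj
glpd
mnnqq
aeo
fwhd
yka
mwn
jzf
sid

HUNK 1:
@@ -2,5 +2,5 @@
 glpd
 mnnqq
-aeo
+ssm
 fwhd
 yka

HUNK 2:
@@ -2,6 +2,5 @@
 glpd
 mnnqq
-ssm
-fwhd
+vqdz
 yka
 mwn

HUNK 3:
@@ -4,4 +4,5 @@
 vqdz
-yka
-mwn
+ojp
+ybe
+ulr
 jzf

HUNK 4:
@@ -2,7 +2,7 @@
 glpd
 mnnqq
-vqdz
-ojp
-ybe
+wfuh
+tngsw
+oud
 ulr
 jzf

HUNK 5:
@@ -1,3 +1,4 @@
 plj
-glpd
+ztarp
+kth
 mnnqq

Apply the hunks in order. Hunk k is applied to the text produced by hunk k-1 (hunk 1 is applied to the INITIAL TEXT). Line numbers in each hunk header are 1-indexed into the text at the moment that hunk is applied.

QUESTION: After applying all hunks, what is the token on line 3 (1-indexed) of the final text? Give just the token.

Answer: kth

Derivation:
Hunk 1: at line 2 remove [aeo] add [ssm] -> 9 lines: plj glpd mnnqq ssm fwhd yka mwn jzf sid
Hunk 2: at line 2 remove [ssm,fwhd] add [vqdz] -> 8 lines: plj glpd mnnqq vqdz yka mwn jzf sid
Hunk 3: at line 4 remove [yka,mwn] add [ojp,ybe,ulr] -> 9 lines: plj glpd mnnqq vqdz ojp ybe ulr jzf sid
Hunk 4: at line 2 remove [vqdz,ojp,ybe] add [wfuh,tngsw,oud] -> 9 lines: plj glpd mnnqq wfuh tngsw oud ulr jzf sid
Hunk 5: at line 1 remove [glpd] add [ztarp,kth] -> 10 lines: plj ztarp kth mnnqq wfuh tngsw oud ulr jzf sid
Final line 3: kth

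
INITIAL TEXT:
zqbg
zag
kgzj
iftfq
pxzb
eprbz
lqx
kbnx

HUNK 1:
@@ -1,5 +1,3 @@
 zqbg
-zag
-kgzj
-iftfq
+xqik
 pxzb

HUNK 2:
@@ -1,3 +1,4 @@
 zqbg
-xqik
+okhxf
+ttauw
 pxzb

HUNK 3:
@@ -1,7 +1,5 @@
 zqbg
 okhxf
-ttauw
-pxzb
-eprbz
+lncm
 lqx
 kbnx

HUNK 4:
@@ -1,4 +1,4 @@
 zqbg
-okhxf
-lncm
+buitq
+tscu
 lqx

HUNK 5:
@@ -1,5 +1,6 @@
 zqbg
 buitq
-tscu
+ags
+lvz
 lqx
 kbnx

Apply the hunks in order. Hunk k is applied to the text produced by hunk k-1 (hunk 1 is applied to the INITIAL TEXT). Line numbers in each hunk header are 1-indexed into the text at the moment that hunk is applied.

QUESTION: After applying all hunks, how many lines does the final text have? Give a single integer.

Answer: 6

Derivation:
Hunk 1: at line 1 remove [zag,kgzj,iftfq] add [xqik] -> 6 lines: zqbg xqik pxzb eprbz lqx kbnx
Hunk 2: at line 1 remove [xqik] add [okhxf,ttauw] -> 7 lines: zqbg okhxf ttauw pxzb eprbz lqx kbnx
Hunk 3: at line 1 remove [ttauw,pxzb,eprbz] add [lncm] -> 5 lines: zqbg okhxf lncm lqx kbnx
Hunk 4: at line 1 remove [okhxf,lncm] add [buitq,tscu] -> 5 lines: zqbg buitq tscu lqx kbnx
Hunk 5: at line 1 remove [tscu] add [ags,lvz] -> 6 lines: zqbg buitq ags lvz lqx kbnx
Final line count: 6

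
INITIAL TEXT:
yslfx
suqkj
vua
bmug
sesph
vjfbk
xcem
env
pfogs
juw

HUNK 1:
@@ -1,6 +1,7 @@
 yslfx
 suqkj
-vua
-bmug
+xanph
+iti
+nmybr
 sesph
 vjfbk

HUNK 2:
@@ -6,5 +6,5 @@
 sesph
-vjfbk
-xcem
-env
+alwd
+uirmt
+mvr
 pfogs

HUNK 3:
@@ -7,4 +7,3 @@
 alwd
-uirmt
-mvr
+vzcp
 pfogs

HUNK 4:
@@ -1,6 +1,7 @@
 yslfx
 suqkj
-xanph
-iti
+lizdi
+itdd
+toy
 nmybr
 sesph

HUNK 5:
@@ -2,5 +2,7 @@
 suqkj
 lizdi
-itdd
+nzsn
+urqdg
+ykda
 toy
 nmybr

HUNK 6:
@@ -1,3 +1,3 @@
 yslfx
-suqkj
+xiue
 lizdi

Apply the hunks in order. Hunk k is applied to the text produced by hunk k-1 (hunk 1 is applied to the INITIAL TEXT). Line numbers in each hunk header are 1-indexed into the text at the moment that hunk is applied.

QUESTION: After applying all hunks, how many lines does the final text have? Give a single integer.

Hunk 1: at line 1 remove [vua,bmug] add [xanph,iti,nmybr] -> 11 lines: yslfx suqkj xanph iti nmybr sesph vjfbk xcem env pfogs juw
Hunk 2: at line 6 remove [vjfbk,xcem,env] add [alwd,uirmt,mvr] -> 11 lines: yslfx suqkj xanph iti nmybr sesph alwd uirmt mvr pfogs juw
Hunk 3: at line 7 remove [uirmt,mvr] add [vzcp] -> 10 lines: yslfx suqkj xanph iti nmybr sesph alwd vzcp pfogs juw
Hunk 4: at line 1 remove [xanph,iti] add [lizdi,itdd,toy] -> 11 lines: yslfx suqkj lizdi itdd toy nmybr sesph alwd vzcp pfogs juw
Hunk 5: at line 2 remove [itdd] add [nzsn,urqdg,ykda] -> 13 lines: yslfx suqkj lizdi nzsn urqdg ykda toy nmybr sesph alwd vzcp pfogs juw
Hunk 6: at line 1 remove [suqkj] add [xiue] -> 13 lines: yslfx xiue lizdi nzsn urqdg ykda toy nmybr sesph alwd vzcp pfogs juw
Final line count: 13

Answer: 13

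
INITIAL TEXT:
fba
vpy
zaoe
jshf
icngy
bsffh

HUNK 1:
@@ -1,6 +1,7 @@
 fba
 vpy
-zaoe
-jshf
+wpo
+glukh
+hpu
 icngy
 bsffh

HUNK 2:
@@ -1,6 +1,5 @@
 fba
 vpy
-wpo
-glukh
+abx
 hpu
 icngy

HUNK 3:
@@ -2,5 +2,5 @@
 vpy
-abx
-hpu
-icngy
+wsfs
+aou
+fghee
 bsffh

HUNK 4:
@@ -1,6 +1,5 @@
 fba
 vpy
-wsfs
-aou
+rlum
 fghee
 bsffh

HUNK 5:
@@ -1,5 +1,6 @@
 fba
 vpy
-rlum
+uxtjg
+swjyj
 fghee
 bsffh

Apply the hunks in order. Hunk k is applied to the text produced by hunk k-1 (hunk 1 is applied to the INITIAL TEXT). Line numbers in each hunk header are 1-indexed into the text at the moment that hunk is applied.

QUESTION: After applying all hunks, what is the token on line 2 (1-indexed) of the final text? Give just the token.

Answer: vpy

Derivation:
Hunk 1: at line 1 remove [zaoe,jshf] add [wpo,glukh,hpu] -> 7 lines: fba vpy wpo glukh hpu icngy bsffh
Hunk 2: at line 1 remove [wpo,glukh] add [abx] -> 6 lines: fba vpy abx hpu icngy bsffh
Hunk 3: at line 2 remove [abx,hpu,icngy] add [wsfs,aou,fghee] -> 6 lines: fba vpy wsfs aou fghee bsffh
Hunk 4: at line 1 remove [wsfs,aou] add [rlum] -> 5 lines: fba vpy rlum fghee bsffh
Hunk 5: at line 1 remove [rlum] add [uxtjg,swjyj] -> 6 lines: fba vpy uxtjg swjyj fghee bsffh
Final line 2: vpy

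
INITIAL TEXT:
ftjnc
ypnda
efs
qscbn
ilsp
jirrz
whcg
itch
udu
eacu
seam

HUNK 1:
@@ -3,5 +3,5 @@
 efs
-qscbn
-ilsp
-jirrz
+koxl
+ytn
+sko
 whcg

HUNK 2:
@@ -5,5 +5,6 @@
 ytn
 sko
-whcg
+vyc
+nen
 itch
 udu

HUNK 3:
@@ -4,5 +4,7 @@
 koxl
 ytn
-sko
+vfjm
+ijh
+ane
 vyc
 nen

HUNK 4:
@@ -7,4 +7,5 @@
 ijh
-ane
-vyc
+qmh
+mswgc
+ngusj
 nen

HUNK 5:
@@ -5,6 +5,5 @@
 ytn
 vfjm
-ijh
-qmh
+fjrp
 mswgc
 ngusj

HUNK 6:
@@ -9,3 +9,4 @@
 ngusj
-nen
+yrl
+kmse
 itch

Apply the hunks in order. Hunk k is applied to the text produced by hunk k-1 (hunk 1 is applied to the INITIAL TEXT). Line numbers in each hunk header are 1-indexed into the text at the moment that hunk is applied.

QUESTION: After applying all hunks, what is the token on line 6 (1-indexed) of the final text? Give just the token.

Hunk 1: at line 3 remove [qscbn,ilsp,jirrz] add [koxl,ytn,sko] -> 11 lines: ftjnc ypnda efs koxl ytn sko whcg itch udu eacu seam
Hunk 2: at line 5 remove [whcg] add [vyc,nen] -> 12 lines: ftjnc ypnda efs koxl ytn sko vyc nen itch udu eacu seam
Hunk 3: at line 4 remove [sko] add [vfjm,ijh,ane] -> 14 lines: ftjnc ypnda efs koxl ytn vfjm ijh ane vyc nen itch udu eacu seam
Hunk 4: at line 7 remove [ane,vyc] add [qmh,mswgc,ngusj] -> 15 lines: ftjnc ypnda efs koxl ytn vfjm ijh qmh mswgc ngusj nen itch udu eacu seam
Hunk 5: at line 5 remove [ijh,qmh] add [fjrp] -> 14 lines: ftjnc ypnda efs koxl ytn vfjm fjrp mswgc ngusj nen itch udu eacu seam
Hunk 6: at line 9 remove [nen] add [yrl,kmse] -> 15 lines: ftjnc ypnda efs koxl ytn vfjm fjrp mswgc ngusj yrl kmse itch udu eacu seam
Final line 6: vfjm

Answer: vfjm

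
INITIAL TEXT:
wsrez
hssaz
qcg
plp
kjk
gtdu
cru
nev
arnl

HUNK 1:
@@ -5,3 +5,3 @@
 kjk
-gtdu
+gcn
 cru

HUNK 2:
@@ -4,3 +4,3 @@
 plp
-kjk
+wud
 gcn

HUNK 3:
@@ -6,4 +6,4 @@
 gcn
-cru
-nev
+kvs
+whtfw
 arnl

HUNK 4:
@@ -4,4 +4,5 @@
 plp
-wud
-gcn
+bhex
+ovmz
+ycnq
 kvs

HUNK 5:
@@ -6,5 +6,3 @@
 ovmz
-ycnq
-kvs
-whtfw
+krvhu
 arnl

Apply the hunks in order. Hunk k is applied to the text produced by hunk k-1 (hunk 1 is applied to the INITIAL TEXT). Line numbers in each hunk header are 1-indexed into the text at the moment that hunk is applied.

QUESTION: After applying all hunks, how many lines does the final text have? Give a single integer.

Answer: 8

Derivation:
Hunk 1: at line 5 remove [gtdu] add [gcn] -> 9 lines: wsrez hssaz qcg plp kjk gcn cru nev arnl
Hunk 2: at line 4 remove [kjk] add [wud] -> 9 lines: wsrez hssaz qcg plp wud gcn cru nev arnl
Hunk 3: at line 6 remove [cru,nev] add [kvs,whtfw] -> 9 lines: wsrez hssaz qcg plp wud gcn kvs whtfw arnl
Hunk 4: at line 4 remove [wud,gcn] add [bhex,ovmz,ycnq] -> 10 lines: wsrez hssaz qcg plp bhex ovmz ycnq kvs whtfw arnl
Hunk 5: at line 6 remove [ycnq,kvs,whtfw] add [krvhu] -> 8 lines: wsrez hssaz qcg plp bhex ovmz krvhu arnl
Final line count: 8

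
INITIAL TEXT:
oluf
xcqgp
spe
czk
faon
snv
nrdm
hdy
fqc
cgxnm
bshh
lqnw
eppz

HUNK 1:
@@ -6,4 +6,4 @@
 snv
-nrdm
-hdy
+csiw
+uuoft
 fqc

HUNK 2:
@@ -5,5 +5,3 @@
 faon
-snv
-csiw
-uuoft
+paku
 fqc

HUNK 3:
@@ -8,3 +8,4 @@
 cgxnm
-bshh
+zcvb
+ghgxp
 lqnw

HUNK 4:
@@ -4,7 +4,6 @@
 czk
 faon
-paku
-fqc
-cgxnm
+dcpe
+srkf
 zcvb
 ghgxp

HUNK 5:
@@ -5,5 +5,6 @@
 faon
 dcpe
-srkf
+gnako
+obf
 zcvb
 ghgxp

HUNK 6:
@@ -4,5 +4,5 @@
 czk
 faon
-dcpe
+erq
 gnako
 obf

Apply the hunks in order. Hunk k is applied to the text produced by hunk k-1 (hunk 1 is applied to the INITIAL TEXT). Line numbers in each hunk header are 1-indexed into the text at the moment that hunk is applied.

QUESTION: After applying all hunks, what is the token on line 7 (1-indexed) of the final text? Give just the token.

Hunk 1: at line 6 remove [nrdm,hdy] add [csiw,uuoft] -> 13 lines: oluf xcqgp spe czk faon snv csiw uuoft fqc cgxnm bshh lqnw eppz
Hunk 2: at line 5 remove [snv,csiw,uuoft] add [paku] -> 11 lines: oluf xcqgp spe czk faon paku fqc cgxnm bshh lqnw eppz
Hunk 3: at line 8 remove [bshh] add [zcvb,ghgxp] -> 12 lines: oluf xcqgp spe czk faon paku fqc cgxnm zcvb ghgxp lqnw eppz
Hunk 4: at line 4 remove [paku,fqc,cgxnm] add [dcpe,srkf] -> 11 lines: oluf xcqgp spe czk faon dcpe srkf zcvb ghgxp lqnw eppz
Hunk 5: at line 5 remove [srkf] add [gnako,obf] -> 12 lines: oluf xcqgp spe czk faon dcpe gnako obf zcvb ghgxp lqnw eppz
Hunk 6: at line 4 remove [dcpe] add [erq] -> 12 lines: oluf xcqgp spe czk faon erq gnako obf zcvb ghgxp lqnw eppz
Final line 7: gnako

Answer: gnako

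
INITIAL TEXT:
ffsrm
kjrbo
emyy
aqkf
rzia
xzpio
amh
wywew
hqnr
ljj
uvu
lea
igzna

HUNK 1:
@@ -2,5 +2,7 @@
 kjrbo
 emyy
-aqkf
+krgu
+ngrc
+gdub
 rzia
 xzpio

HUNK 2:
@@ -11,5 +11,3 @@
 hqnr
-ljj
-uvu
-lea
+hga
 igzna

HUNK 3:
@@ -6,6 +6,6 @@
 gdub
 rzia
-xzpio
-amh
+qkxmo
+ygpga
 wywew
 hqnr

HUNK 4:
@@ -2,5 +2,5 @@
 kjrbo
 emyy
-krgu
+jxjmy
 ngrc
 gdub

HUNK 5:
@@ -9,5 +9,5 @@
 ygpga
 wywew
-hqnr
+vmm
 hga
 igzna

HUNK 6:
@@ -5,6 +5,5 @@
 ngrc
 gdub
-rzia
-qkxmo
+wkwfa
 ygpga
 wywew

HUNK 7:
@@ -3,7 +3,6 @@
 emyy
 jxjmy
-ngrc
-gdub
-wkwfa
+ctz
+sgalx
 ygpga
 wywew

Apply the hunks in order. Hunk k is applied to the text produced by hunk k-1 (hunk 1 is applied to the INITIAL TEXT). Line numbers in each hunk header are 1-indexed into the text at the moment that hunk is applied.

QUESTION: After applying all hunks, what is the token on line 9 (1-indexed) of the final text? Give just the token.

Hunk 1: at line 2 remove [aqkf] add [krgu,ngrc,gdub] -> 15 lines: ffsrm kjrbo emyy krgu ngrc gdub rzia xzpio amh wywew hqnr ljj uvu lea igzna
Hunk 2: at line 11 remove [ljj,uvu,lea] add [hga] -> 13 lines: ffsrm kjrbo emyy krgu ngrc gdub rzia xzpio amh wywew hqnr hga igzna
Hunk 3: at line 6 remove [xzpio,amh] add [qkxmo,ygpga] -> 13 lines: ffsrm kjrbo emyy krgu ngrc gdub rzia qkxmo ygpga wywew hqnr hga igzna
Hunk 4: at line 2 remove [krgu] add [jxjmy] -> 13 lines: ffsrm kjrbo emyy jxjmy ngrc gdub rzia qkxmo ygpga wywew hqnr hga igzna
Hunk 5: at line 9 remove [hqnr] add [vmm] -> 13 lines: ffsrm kjrbo emyy jxjmy ngrc gdub rzia qkxmo ygpga wywew vmm hga igzna
Hunk 6: at line 5 remove [rzia,qkxmo] add [wkwfa] -> 12 lines: ffsrm kjrbo emyy jxjmy ngrc gdub wkwfa ygpga wywew vmm hga igzna
Hunk 7: at line 3 remove [ngrc,gdub,wkwfa] add [ctz,sgalx] -> 11 lines: ffsrm kjrbo emyy jxjmy ctz sgalx ygpga wywew vmm hga igzna
Final line 9: vmm

Answer: vmm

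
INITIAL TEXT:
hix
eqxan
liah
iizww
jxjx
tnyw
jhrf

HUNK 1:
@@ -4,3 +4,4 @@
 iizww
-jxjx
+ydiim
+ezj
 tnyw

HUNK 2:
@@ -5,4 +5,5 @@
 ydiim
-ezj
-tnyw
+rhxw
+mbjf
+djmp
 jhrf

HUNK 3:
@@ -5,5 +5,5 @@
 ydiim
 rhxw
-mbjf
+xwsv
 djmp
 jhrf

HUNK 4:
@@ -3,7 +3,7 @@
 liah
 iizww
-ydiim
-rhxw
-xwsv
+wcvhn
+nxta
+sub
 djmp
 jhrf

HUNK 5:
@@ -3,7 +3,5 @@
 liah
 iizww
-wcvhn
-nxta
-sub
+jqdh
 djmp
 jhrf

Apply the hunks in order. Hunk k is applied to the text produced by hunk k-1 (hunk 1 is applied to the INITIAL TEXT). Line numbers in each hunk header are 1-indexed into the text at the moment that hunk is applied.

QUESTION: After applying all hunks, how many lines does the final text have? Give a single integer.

Hunk 1: at line 4 remove [jxjx] add [ydiim,ezj] -> 8 lines: hix eqxan liah iizww ydiim ezj tnyw jhrf
Hunk 2: at line 5 remove [ezj,tnyw] add [rhxw,mbjf,djmp] -> 9 lines: hix eqxan liah iizww ydiim rhxw mbjf djmp jhrf
Hunk 3: at line 5 remove [mbjf] add [xwsv] -> 9 lines: hix eqxan liah iizww ydiim rhxw xwsv djmp jhrf
Hunk 4: at line 3 remove [ydiim,rhxw,xwsv] add [wcvhn,nxta,sub] -> 9 lines: hix eqxan liah iizww wcvhn nxta sub djmp jhrf
Hunk 5: at line 3 remove [wcvhn,nxta,sub] add [jqdh] -> 7 lines: hix eqxan liah iizww jqdh djmp jhrf
Final line count: 7

Answer: 7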